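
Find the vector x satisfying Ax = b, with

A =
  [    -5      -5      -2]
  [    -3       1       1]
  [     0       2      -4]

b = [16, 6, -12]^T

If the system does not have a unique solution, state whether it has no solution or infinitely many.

Row-reduce the augmented matrix:
R1 ← R1 / (-5).
R2 ← R2 + 3·R1.
R2 ← R2 / (4).
R1 ← R1 − 1·R2.
R3 ← R3 − 2·R2.
R3 ← R3 / (-51/10).
R1 ← R1 + 3/20·R3.
R2 ← R2 − 11/20·R3.
Reading off the reduced rows gives x_1 = -2, x_2 = -2, x_3 = 2.

x_1 = -2, x_2 = -2, x_3 = 2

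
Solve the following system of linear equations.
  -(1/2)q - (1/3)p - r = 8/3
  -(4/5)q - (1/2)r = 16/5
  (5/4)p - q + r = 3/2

p = -2, q = -4, r = 0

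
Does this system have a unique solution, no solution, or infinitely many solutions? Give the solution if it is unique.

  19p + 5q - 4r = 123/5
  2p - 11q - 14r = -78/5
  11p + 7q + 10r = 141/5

p = 7/5, q = 2/5, r = 1

Row-reduce the augmented matrix:
R1 ← R1 / (19).
R2 ← R2 − 2·R1.
R3 ← R3 − 11·R1.
R2 ← R2 / (-219/19).
R1 ← R1 − 5/19·R2.
R3 ← R3 − 78/19·R2.
R3 ← R3 / (546/73).
R1 ← R1 + 38/73·R3.
R2 ← R2 − 86/73·R3.
Reading off the reduced rows gives p = 7/5, q = 2/5, r = 1.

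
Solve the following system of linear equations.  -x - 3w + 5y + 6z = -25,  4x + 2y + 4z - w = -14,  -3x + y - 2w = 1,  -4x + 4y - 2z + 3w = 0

Row-reduce the augmented matrix:
R1 ← R1 / (-1).
R2 ← R2 − 4·R1.
R3 ← R3 + 3·R1.
R4 ← R4 + 4·R1.
R2 ← R2 / (22).
R1 ← R1 + 5·R2.
R3 ← R3 + 14·R2.
R4 ← R4 + 16·R2.
R3 ← R3 / (-2/11).
R1 ← R1 − 4/11·R3.
R2 ← R2 − 14/11·R3.
R4 ← R4 + 62/11·R3.
R4 ← R4 / (45).
R1 ← R1 + 5/2·R4.
R2 ← R2 + 19/2·R4.
R3 ← R3 − 7·R4.
Reading off the reduced rows gives x = 1, y = 0, z = -5, w = -2.

x = 1, y = 0, z = -5, w = -2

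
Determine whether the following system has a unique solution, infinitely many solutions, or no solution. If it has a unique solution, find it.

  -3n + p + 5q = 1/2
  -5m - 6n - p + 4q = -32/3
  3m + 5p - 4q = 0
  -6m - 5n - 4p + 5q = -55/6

m = 7/3, n = 1/3, p = -1, q = 1/2

Row-reduce the augmented matrix:
Swap R1 and R2.
R1 ← R1 / (-5).
R3 ← R3 − 3·R1.
R4 ← R4 + 6·R1.
R2 ← R2 / (-3).
R1 ← R1 − 6/5·R2.
R3 ← R3 + 18/5·R2.
R4 ← R4 − 11/5·R2.
R3 ← R3 / (16/5).
R1 ← R1 − 3/5·R3.
R2 ← R2 + 1/3·R3.
R4 ← R4 + 31/15·R3.
R4 ← R4 / (-25/24).
R1 ← R1 − 21/8·R4.
R2 ← R2 + 59/24·R4.
R3 ← R3 + 19/8·R4.
Reading off the reduced rows gives m = 7/3, n = 1/3, p = -1, q = 1/2.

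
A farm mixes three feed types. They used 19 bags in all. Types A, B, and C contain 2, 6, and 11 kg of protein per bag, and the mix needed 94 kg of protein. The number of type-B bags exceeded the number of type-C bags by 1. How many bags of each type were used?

type-A bags: 10, type-B bags: 5, type-C bags: 4

Let a = type-A bags, b = type-B bags, c = type-C bags.
  b + a + c = 19
  2a + 6b + 11c = 94
  b - c = 1
Row-reduce the augmented matrix:
R2 ← R2 − 2·R1.
R2 ← R2 / (4).
R1 ← R1 − 1·R2.
R3 ← R3 − 1·R2.
R3 ← R3 / (-13/4).
R1 ← R1 + 5/4·R3.
R2 ← R2 − 9/4·R3.
Reading off the reduced rows gives a = 10, b = 5, c = 4.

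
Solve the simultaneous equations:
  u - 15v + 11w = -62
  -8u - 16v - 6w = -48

Row-reduce:
R2 ← R2 + 8·R1.
R2 ← R2 / (-136).
R1 ← R1 + 15·R2.
Rank is 2 with 3 unknowns, leaving w free.

infinitely many solutions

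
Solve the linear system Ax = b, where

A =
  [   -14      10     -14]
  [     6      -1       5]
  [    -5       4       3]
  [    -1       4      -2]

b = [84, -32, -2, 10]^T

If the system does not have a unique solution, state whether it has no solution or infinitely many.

x_1 = -2, x_2 = 0, x_3 = -4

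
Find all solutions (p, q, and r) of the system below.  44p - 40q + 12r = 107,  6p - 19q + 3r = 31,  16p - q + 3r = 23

no solution

Row-reduce:
R1 ← R1 / (44).
R2 ← R2 − 6·R1.
R3 ← R3 − 16·R1.
R2 ← R2 / (-149/11).
R1 ← R1 + 10/11·R2.
R3 ← R3 − 149/11·R2.
Row 3 reduces to 0 = 1/2, a contradiction. The system is inconsistent.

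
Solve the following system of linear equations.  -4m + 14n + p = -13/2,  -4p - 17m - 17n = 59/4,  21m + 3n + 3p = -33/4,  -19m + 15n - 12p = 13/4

Row-reduce the augmented matrix:
R1 ← R1 / (-4).
R2 ← R2 + 17·R1.
R3 ← R3 − 21·R1.
R4 ← R4 + 19·R1.
R2 ← R2 / (-153/2).
R1 ← R1 + 7/2·R2.
R3 ← R3 − 153/2·R2.
R4 ← R4 + 103/2·R2.
Swap R3 and R4.
R3 ← R3 / (-571/51).
R1 ← R1 − 13/102·R3.
R2 ← R2 − 11/102·R3.
R4 reduces to 0 = 0, so the extra equation is consistent.
Reading off the reduced rows gives m = -1/4, n = -1/2, p = -1/2.

m = -1/4, n = -1/2, p = -1/2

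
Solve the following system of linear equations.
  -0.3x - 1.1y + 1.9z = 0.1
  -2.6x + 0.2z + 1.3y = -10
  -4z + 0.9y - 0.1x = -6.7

Row-reduce the augmented matrix:
R1 ← R1 / (-3/10).
R2 ← R2 + 13/5·R1.
R3 ← R3 + 1/10·R1.
R2 ← R2 / (65/6).
R1 ← R1 − 11/3·R2.
R3 ← R3 − 19/15·R2.
R3 ← R3 / (-8877/3250).
R1 ← R1 + 269/325·R3.
R2 ← R2 + 488/325·R3.
Reading off the reduced rows gives x = 5, y = 2, z = 2.

x = 5, y = 2, z = 2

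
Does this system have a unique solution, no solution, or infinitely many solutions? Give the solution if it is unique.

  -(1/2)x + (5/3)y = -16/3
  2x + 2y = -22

Row-reduce the augmented matrix:
R1 ← R1 / (-1/2).
R2 ← R2 − 2·R1.
R2 ← R2 / (26/3).
R1 ← R1 + 10/3·R2.
Reading off the reduced rows gives x = -6, y = -5.

x = -6, y = -5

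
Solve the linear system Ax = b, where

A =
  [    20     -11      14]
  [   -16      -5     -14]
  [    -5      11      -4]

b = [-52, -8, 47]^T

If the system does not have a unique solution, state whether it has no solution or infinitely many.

Row-reduce the augmented matrix:
R1 ← R1 / (20).
R2 ← R2 + 16·R1.
R3 ← R3 + 5·R1.
R2 ← R2 / (-69/5).
R1 ← R1 + 11/20·R2.
R3 ← R3 − 33/4·R2.
R3 ← R3 / (-50/23).
R1 ← R1 − 56/69·R3.
R2 ← R2 − 14/69·R3.
Reading off the reduced rows gives x_1 = 1, x_2 = 4, x_3 = -2.

x_1 = 1, x_2 = 4, x_3 = -2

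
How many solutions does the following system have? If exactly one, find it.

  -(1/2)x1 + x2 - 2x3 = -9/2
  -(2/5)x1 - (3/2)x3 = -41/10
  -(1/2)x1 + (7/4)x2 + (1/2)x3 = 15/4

Row-reduce the augmented matrix:
R1 ← R1 / (-1/2).
R2 ← R2 + 2/5·R1.
R3 ← R3 + 1/2·R1.
R2 ← R2 / (-4/5).
R1 ← R1 + 2·R2.
R3 ← R3 − 3/4·R2.
R3 ← R3 / (83/32).
R1 ← R1 − 15/4·R3.
R2 ← R2 + 1/8·R3.
Reading off the reduced rows gives x1 = -1, x2 = 1, x3 = 3.

x1 = -1, x2 = 1, x3 = 3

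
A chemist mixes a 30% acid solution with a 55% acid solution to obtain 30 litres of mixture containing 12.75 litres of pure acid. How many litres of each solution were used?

Let a = litres of solution A, b = litres of solution B.
  a + b = 30
  (3/10)a + (11/20)b = 51/4
From equation 1: a = 30 − b.
Substitute into equation 2 and solve: b = 15.
Then a = 15.

litres of solution A: 15, litres of solution B: 15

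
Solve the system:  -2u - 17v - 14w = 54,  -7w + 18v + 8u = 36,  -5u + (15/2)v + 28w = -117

Row-reduce:
R1 ← R1 / (-2).
R2 ← R2 − 8·R1.
R3 ← R3 + 5·R1.
R2 ← R2 / (-50).
R1 ← R1 − 17/2·R2.
R3 ← R3 − 50·R2.
Rank is 2 with 3 unknowns, leaving w free.

infinitely many solutions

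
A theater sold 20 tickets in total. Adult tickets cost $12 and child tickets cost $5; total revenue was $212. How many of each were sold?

Let a = adult tickets, c = child tickets.
  a + c = 20
  12a + 5c = 212
From equation 1: a = 20 − c.
Substitute into equation 2 and solve: c = 4.
Then a = 16.

adult tickets: 16, child tickets: 4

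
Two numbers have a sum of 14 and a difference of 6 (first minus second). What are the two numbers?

first number: 10, second number: 4

Let x = first number, y = second number.
  y + x = 14
  x - y = 6
Row-reduce the augmented matrix:
R2 ← R2 − 1·R1.
R2 ← R2 / (-2).
R1 ← R1 − 1·R2.
Reading off the reduced rows gives x = 10, y = 4.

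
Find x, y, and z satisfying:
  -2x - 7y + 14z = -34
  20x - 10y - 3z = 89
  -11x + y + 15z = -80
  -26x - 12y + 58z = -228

Row-reduce the augmented matrix:
R1 ← R1 / (-2).
R2 ← R2 − 20·R1.
R3 ← R3 + 11·R1.
R4 ← R4 + 26·R1.
R2 ← R2 / (-80).
R1 ← R1 − 7/2·R2.
R3 ← R3 − 79/2·R2.
R4 ← R4 − 79·R2.
R3 ← R3 / (903/160).
R1 ← R1 + 161/160·R3.
R2 ← R2 + 137/80·R3.
R4 ← R4 − 903/80·R3.
R4 reduces to 0 = 0, so the extra equation is consistent.
Reading off the reduced rows gives x = 3, y = -2, z = -3.

x = 3, y = -2, z = -3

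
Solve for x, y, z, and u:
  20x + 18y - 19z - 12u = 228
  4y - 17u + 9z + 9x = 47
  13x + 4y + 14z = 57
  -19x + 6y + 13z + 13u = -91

x = 5, y = 5, z = -2, u = 0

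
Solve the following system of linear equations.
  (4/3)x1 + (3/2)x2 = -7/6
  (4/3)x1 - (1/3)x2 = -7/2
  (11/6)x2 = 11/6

Row-reduce:
R1 ← R1 / (4/3).
R2 ← R2 − 4/3·R1.
R2 ← R2 / (-11/6).
R1 ← R1 − 9/8·R2.
R3 ← R3 − 11/6·R2.
Row 3 reduces to 0 = -1/2, a contradiction. The system is inconsistent.

no solution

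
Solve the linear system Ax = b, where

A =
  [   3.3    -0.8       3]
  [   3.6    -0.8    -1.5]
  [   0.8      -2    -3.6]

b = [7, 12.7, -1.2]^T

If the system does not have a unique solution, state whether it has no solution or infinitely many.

x_1 = 4, x_2 = 4, x_3 = -1

Row-reduce the augmented matrix:
R1 ← R1 / (33/10).
R2 ← R2 − 18/5·R1.
R3 ← R3 − 4/5·R1.
R2 ← R2 / (4/55).
R1 ← R1 + 8/33·R2.
R3 ← R3 + 298/165·R2.
R3 ← R3 / (-2457/20).
R1 ← R1 + 15·R3.
R2 ← R2 + 525/8·R3.
Reading off the reduced rows gives x_1 = 4, x_2 = 4, x_3 = -1.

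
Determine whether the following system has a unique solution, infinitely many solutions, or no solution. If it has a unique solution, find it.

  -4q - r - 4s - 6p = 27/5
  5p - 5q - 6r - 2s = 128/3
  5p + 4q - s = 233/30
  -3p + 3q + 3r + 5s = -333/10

Row-reduce the augmented matrix:
R1 ← R1 / (-6).
R2 ← R2 − 5·R1.
R3 ← R3 − 5·R1.
R4 ← R4 + 3·R1.
R2 ← R2 / (-25/3).
R1 ← R1 − 2/3·R2.
R3 ← R3 − 2/3·R2.
R4 ← R4 − 5·R2.
R3 ← R3 / (-69/50).
R1 ← R1 + 19/50·R3.
R2 ← R2 − 41/50·R3.
R4 ← R4 + 3/5·R3.
R4 ← R4 / (135/23).
R1 ← R1 − 107/69·R4.
R2 ← R2 + 151/69·R4.
R3 ← R3 − 238/69·R4.
Reading off the reduced rows gives p = 7/3, q = -8/5, r = -3, s = -5/2.

p = 7/3, q = -8/5, r = -3, s = -5/2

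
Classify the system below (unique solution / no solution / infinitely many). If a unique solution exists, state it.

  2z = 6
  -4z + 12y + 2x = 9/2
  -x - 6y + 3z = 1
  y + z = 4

Row-reduce:
Swap R1 and R2.
R1 ← R1 / (2).
R3 ← R3 + 1·R1.
Swap R2 and R4.
R1 ← R1 − 6·R2.
R1 ← R1 + 8·R3.
R2 ← R2 − 1·R3.
R4 ← R4 − 2·R3.
Row 4 reduces to 0 = -1/2, a contradiction. The system is inconsistent.

no solution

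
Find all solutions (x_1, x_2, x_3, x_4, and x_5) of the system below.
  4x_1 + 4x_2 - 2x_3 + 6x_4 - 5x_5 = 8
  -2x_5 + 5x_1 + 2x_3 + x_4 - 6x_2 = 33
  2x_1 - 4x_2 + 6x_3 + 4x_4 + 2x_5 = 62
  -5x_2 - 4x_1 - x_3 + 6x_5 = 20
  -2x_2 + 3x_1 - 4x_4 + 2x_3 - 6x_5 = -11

Row-reduce the augmented matrix:
R1 ← R1 / (4).
R2 ← R2 − 5·R1.
R3 ← R3 − 2·R1.
R4 ← R4 + 4·R1.
R5 ← R5 − 3·R1.
R2 ← R2 / (-11).
R1 ← R1 − 1·R2.
R3 ← R3 + 6·R2.
R4 ← R4 + 1·R2.
R5 ← R5 + 5·R2.
R3 ← R3 / (50/11).
R1 ← R1 + 1/11·R3.
R2 ← R2 + 9/22·R3.
R4 ← R4 + 75/22·R3.
R5 ← R5 − 16/11·R3.
R4 ← R4 / (10).
R1 ← R1 − 1·R4.
R2 ← R2 − 1·R4.
R3 ← R3 − 1·R4.
R5 ← R5 + 7·R4.
R5 ← R5 / (-661/200).
R1 ← R1 + 209/200·R5.
R2 ← R2 + 83/200·R5.
R3 ← R3 − 51/200·R5.
R4 ← R4 − 9/40·R5.
Reading off the reduced rows gives x_1 = -1, x_2 = -4, x_3 = 4, x_4 = 6, x_5 = 0.

x_1 = -1, x_2 = -4, x_3 = 4, x_4 = 6, x_5 = 0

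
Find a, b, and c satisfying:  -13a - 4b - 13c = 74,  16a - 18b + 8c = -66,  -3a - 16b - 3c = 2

a = 0, b = 1, c = -6

Row-reduce the augmented matrix:
R1 ← R1 / (-13).
R2 ← R2 − 16·R1.
R3 ← R3 + 3·R1.
R2 ← R2 / (-298/13).
R1 ← R1 − 4/13·R2.
R3 ← R3 + 196/13·R2.
R3 ← R3 / (784/149).
R1 ← R1 − 133/149·R3.
R2 ← R2 − 52/149·R3.
Reading off the reduced rows gives a = 0, b = 1, c = -6.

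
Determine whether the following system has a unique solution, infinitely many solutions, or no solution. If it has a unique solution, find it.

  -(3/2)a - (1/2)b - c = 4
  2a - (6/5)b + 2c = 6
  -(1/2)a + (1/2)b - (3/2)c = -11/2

a = -3, b = -5, c = 3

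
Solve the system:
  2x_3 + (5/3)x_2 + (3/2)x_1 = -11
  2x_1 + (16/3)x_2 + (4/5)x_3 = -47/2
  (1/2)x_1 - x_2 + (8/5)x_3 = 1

Row-reduce:
R1 ← R1 / (3/2).
R2 ← R2 − 2·R1.
R3 ← R3 − 1/2·R1.
R2 ← R2 / (28/9).
R1 ← R1 − 10/9·R2.
R3 ← R3 + 14/9·R2.
Row 3 reduces to 0 = 1/4, a contradiction. The system is inconsistent.

no solution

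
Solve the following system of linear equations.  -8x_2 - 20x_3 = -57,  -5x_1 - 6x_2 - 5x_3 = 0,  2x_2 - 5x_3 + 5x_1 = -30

no solution

Row-reduce:
Swap R1 and R2.
R1 ← R1 / (-5).
R3 ← R3 − 5·R1.
R2 ← R2 / (-8).
R1 ← R1 − 6/5·R2.
R3 ← R3 + 4·R2.
Row 3 reduces to 0 = -3/2, a contradiction. The system is inconsistent.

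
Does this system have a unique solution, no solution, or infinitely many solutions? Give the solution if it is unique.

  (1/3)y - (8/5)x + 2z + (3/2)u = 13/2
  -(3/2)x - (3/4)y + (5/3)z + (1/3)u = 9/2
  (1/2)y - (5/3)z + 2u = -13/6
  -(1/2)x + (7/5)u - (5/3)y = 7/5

x = 0, y = 0, z = 5/2, u = 1

Row-reduce the augmented matrix:
R1 ← R1 / (-8/5).
R2 ← R2 + 3/2·R1.
R4 ← R4 + 1/2·R1.
R2 ← R2 / (-17/16).
R1 ← R1 + 5/24·R2.
R3 ← R3 − 1/2·R2.
R4 ← R4 + 85/48·R2.
R3 ← R3 / (-30/17).
R1 ← R1 + 185/153·R3.
R2 ← R2 − 10/51·R3.
R4 ← R4 + 5/18·R3.
R4 ← R4 / (16097/6480).
R1 ← R1 + 1135/648·R4.
R2 ← R2 − 127/108·R4.
R3 ← R3 + 61/72·R4.
Reading off the reduced rows gives x = 0, y = 0, z = 5/2, u = 1.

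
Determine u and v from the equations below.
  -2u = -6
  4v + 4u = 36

Row-reduce the augmented matrix:
R1 ← R1 / (-2).
R2 ← R2 − 4·R1.
R2 ← R2 / (4).
Reading off the reduced rows gives u = 3, v = 6.

u = 3, v = 6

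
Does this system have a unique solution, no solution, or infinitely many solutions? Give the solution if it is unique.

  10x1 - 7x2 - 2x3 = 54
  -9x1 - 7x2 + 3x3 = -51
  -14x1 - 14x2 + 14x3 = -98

x1 = 5, x2 = 0, x3 = -2

Row-reduce the augmented matrix:
R1 ← R1 / (10).
R2 ← R2 + 9·R1.
R3 ← R3 + 14·R1.
R2 ← R2 / (-133/10).
R1 ← R1 + 7/10·R2.
R3 ← R3 + 119/5·R2.
R3 ← R3 / (172/19).
R1 ← R1 + 5/19·R3.
R2 ← R2 + 12/133·R3.
Reading off the reduced rows gives x1 = 5, x2 = 0, x3 = -2.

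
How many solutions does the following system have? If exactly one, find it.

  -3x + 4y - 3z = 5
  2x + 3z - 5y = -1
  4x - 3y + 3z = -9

infinitely many solutions

Row-reduce:
R1 ← R1 / (-3).
R2 ← R2 − 2·R1.
R3 ← R3 − 4·R1.
R2 ← R2 / (-7/3).
R1 ← R1 + 4/3·R2.
R3 ← R3 − 7/3·R2.
Rank is 2 with 3 unknowns, leaving z free.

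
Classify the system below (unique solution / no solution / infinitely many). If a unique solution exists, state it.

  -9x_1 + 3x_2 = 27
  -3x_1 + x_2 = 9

Row-reduce:
R1 ← R1 / (-9).
R2 ← R2 + 3·R1.
Rank is 1 with 2 unknowns, leaving x_2 free.

infinitely many solutions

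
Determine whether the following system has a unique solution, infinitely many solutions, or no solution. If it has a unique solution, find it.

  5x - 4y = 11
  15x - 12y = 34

no solution

Row-reduce:
R1 ← R1 / (5).
R2 ← R2 − 15·R1.
Row 2 reduces to 0 = 1, a contradiction. The system is inconsistent.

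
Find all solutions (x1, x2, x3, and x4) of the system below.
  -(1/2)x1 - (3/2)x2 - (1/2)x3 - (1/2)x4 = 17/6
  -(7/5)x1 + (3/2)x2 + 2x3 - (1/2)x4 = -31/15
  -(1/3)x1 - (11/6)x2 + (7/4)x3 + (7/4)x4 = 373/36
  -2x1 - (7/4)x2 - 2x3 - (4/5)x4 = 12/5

Row-reduce the augmented matrix:
R1 ← R1 / (-1/2).
R2 ← R2 + 7/5·R1.
R3 ← R3 + 1/3·R1.
R4 ← R4 + 2·R1.
R2 ← R2 / (57/10).
R1 ← R1 − 3·R2.
R3 ← R3 + 5/6·R2.
R4 ← R4 − 17/4·R2.
R3 ← R3 / (1765/684).
R1 ← R1 + 15/19·R3.
R2 ← R2 − 34/57·R3.
R4 ← R4 + 289/114·R3.
R4 ← R4 / (19097/7060).
R1 ← R1 − 425/353·R4.
R2 ← R2 + 125/353·R4.
R3 ← R3 − 303/353·R4.
Reading off the reduced rows gives x1 = -2/3, x2 = -8/3, x3 = 1, x4 = 2.

x1 = -2/3, x2 = -8/3, x3 = 1, x4 = 2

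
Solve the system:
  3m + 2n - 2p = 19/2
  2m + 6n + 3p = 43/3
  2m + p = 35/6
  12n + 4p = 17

Row-reduce the augmented matrix:
R1 ← R1 / (3).
R2 ← R2 − 2·R1.
R3 ← R3 − 2·R1.
R2 ← R2 / (14/3).
R1 ← R1 − 2/3·R2.
R3 ← R3 + 4/3·R2.
R4 ← R4 − 12·R2.
R3 ← R3 / (25/7).
R1 ← R1 + 9/7·R3.
R2 ← R2 − 13/14·R3.
R4 ← R4 + 50/7·R3.
R4 reduces to 0 = 0, so the extra equation is consistent.
Reading off the reduced rows gives m = 8/3, n = 5/4, p = 1/2.

m = 8/3, n = 5/4, p = 1/2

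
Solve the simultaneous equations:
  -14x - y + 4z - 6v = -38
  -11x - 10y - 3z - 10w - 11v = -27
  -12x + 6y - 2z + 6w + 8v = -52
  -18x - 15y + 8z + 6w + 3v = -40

infinitely many solutions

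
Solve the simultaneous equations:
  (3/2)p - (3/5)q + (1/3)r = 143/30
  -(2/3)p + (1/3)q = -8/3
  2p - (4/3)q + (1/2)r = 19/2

p = 1, q = -6, r = -1

Row-reduce the augmented matrix:
R1 ← R1 / (3/2).
R2 ← R2 + 2/3·R1.
R3 ← R3 − 2·R1.
R2 ← R2 / (1/15).
R1 ← R1 + 2/5·R2.
R3 ← R3 + 8/15·R2.
R3 ← R3 / (67/54).
R1 ← R1 − 10/9·R3.
R2 ← R2 − 20/9·R3.
Reading off the reduced rows gives p = 1, q = -6, r = -1.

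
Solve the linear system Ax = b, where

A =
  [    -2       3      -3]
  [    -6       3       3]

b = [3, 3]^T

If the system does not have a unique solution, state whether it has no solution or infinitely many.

Row-reduce:
R1 ← R1 / (-2).
R2 ← R2 + 6·R1.
R2 ← R2 / (-6).
R1 ← R1 + 3/2·R2.
Rank is 2 with 3 unknowns, leaving x_3 free.

infinitely many solutions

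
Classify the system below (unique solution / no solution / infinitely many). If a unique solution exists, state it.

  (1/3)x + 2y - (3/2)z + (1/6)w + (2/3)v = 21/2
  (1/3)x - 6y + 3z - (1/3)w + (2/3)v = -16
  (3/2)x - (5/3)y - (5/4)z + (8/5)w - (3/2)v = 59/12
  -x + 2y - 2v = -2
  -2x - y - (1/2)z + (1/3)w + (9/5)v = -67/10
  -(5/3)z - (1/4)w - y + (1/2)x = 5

Row-reduce:
R1 ← R1 / (1/3).
R2 ← R2 − 1/3·R1.
R3 ← R3 − 3/2·R1.
R4 ← R4 + 1·R1.
R5 ← R5 + 2·R1.
R6 ← R6 − 1/2·R1.
R2 ← R2 / (-8).
R1 ← R1 − 6·R2.
R3 ← R3 + 32/3·R2.
R4 ← R4 − 8·R2.
R5 ← R5 − 11·R2.
R6 ← R6 + 4·R2.
R3 ← R3 / (-1/2).
R1 ← R1 + 9/8·R3.
R2 ← R2 + 9/16·R3.
R5 ← R5 + 53/16·R3.
R6 ← R6 + 5/3·R3.
Swap R4 and R5.
R4 ← R4 / (-4513/480).
R1 ← R1 + 263/80·R4.
R2 ← R2 + 263/160·R4.
R3 ← R3 + 91/30·R4.
R6 ← R6 + 191/36·R4.
Swap R5 and R6.
R5 ← R5 / (-165067/27078).
R1 ← R1 + 7382/22565·R5.
R2 ← R2 + 26256/22565·R5.
R3 ← R3 + 56174/22565·R5.
R4 ← R4 + 17094/4513·R5.
Row 6 reduces to 0 = 3, a contradiction. The system is inconsistent.

no solution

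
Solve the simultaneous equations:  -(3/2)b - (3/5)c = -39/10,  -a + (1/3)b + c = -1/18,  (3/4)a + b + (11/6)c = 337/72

Row-reduce the augmented matrix:
Swap R1 and R2.
R1 ← R1 / (-1).
R3 ← R3 − 3/4·R1.
R2 ← R2 / (-3/2).
R1 ← R1 + 1/3·R2.
R3 ← R3 − 5/4·R2.
R3 ← R3 / (25/12).
R1 ← R1 + 13/15·R3.
R2 ← R2 − 2/5·R3.
Reading off the reduced rows gives a = 3/2, b = 7/3, c = 2/3.

a = 3/2, b = 7/3, c = 2/3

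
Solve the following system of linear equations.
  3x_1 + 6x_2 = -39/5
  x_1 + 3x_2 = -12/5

x_1 = -3, x_2 = 1/5

Row-reduce the augmented matrix:
R1 ← R1 / (3).
R2 ← R2 − 1·R1.
R1 ← R1 − 2·R2.
Reading off the reduced rows gives x_1 = -3, x_2 = 1/5.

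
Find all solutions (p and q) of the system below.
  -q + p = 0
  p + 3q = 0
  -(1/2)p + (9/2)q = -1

Row-reduce:
R2 ← R2 − 1·R1.
R3 ← R3 + 1/2·R1.
R2 ← R2 / (4).
R1 ← R1 + 1·R2.
R3 ← R3 − 4·R2.
Row 3 reduces to 0 = -1, a contradiction. The system is inconsistent.

no solution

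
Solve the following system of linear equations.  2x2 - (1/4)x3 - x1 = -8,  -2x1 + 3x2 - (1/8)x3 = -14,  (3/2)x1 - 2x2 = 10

Row-reduce:
R1 ← R1 / (-1).
R2 ← R2 + 2·R1.
R3 ← R3 − 3/2·R1.
R2 ← R2 / (-1).
R1 ← R1 + 2·R2.
R3 ← R3 − 1·R2.
Rank is 2 with 3 unknowns, leaving x3 free.

infinitely many solutions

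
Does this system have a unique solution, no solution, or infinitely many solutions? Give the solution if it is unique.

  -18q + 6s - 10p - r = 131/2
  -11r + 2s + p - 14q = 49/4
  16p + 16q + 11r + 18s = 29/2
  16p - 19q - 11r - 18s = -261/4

Row-reduce the augmented matrix:
R1 ← R1 / (-10).
R2 ← R2 − 1·R1.
R3 ← R3 − 16·R1.
R4 ← R4 − 16·R1.
R2 ← R2 / (-79/5).
R1 ← R1 − 9/5·R2.
R3 ← R3 + 64/5·R2.
R4 ← R4 + 239/5·R2.
R3 ← R3 / (1453/79).
R1 ← R1 + 92/79·R3.
R2 ← R2 − 111/158·R3.
R4 ← R4 − 3315/158·R3.
R4 ← R4 / (-65890/1453).
R1 ← R1 − 1904/1453·R4.
R2 ← R2 + 1654/1453·R4.
R3 ← R3 − 2014/1453·R4.
Reading off the reduced rows gives p = -7/4, q = -7/4, r = 3/2, s = 3.

p = -7/4, q = -7/4, r = 3/2, s = 3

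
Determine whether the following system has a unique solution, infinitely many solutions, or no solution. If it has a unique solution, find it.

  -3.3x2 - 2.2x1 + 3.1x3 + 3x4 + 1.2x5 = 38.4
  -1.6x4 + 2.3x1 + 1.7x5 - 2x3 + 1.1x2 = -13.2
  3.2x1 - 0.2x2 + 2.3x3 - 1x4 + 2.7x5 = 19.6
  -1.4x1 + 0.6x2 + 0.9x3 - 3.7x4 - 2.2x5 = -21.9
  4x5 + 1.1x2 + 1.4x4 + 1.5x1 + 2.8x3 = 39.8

x1 = 0, x2 = 0, x3 = 6, x4 = 5, x5 = 4

Row-reduce the augmented matrix:
R1 ← R1 / (-11/5).
R2 ← R2 − 23/10·R1.
R3 ← R3 − 16/5·R1.
R4 ← R4 + 7/5·R1.
R5 ← R5 − 3/2·R1.
R2 ← R2 / (-47/20).
R1 ← R1 − 3/2·R2.
R3 ← R3 + 5·R2.
R4 ← R4 − 27/10·R2.
R5 ← R5 + 23/20·R2.
R3 ← R3 / (21553/5170).
R1 ← R1 + 29/47·R3.
R2 ← R2 + 273/517·R3.
R4 ← R4 − 365/1034·R3.
R5 ← R5 − 1012/235·R3.
R4 ← R4 / (-118601/30790).
R1 ← R1 + 1136/3079·R4.
R2 ← R2 + 1976/3079·R4.
R3 ← R3 − 70/3079·R4.
R5 ← R5 − 39961/15395·R4.
R5 ← R5 / (47067087/8302070).
R1 ← R1 − 839974/830207·R5.
R2 ← R2 + 1318525/830207·R5.
R3 ← R3 + 51959/118601·R5.
R4 ← R4 + 126477/830207·R5.
Reading off the reduced rows gives x1 = 0, x2 = 0, x3 = 6, x4 = 5, x5 = 4.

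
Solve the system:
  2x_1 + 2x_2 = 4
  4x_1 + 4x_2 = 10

no solution

Row-reduce:
R1 ← R1 / (2).
R2 ← R2 − 4·R1.
Row 2 reduces to 0 = 2, a contradiction. The system is inconsistent.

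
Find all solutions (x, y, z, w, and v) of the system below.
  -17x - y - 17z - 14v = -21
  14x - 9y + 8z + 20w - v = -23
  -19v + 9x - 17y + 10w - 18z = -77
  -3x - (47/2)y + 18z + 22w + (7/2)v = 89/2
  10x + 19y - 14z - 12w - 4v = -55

no solution

Row-reduce:
R1 ← R1 / (-17).
R2 ← R2 − 14·R1.
R3 ← R3 − 9·R1.
R4 ← R4 + 3·R1.
R5 ← R5 − 10·R1.
R2 ← R2 / (-167/17).
R1 ← R1 − 1/17·R2.
R3 ← R3 + 298/17·R2.
R4 ← R4 + 793/34·R2.
R5 ← R5 − 313/17·R2.
R3 ← R3 / (-2721/167).
R1 ← R1 − 161/167·R3.
R2 ← R2 − 102/167·R3.
R4 ← R4 − 5886/167·R3.
R5 ← R5 + 5886/167·R3.
R4 ← R4 / (-73516/907).
R1 ← R1 + 1270/907·R4.
R2 ← R2 + 2720/907·R4.
R3 ← R3 − 1430/907·R4.
R5 ← R5 − 73516/907·R4.
Row 5 reduces to 0 = 1, a contradiction. The system is inconsistent.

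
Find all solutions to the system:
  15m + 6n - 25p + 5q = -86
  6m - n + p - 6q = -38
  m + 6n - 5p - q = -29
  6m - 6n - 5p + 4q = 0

no solution

Row-reduce:
R1 ← R1 / (15).
R2 ← R2 − 6·R1.
R3 ← R3 − 1·R1.
R4 ← R4 − 6·R1.
R2 ← R2 / (-17/5).
R1 ← R1 − 2/5·R2.
R3 ← R3 − 28/5·R2.
R4 ← R4 + 42/5·R2.
R3 ← R3 / (754/51).
R1 ← R1 + 19/51·R3.
R2 ← R2 + 55/17·R3.
R4 ← R4 + 377/17·R3.
Row 4 reduces to 0 = -1/2, a contradiction. The system is inconsistent.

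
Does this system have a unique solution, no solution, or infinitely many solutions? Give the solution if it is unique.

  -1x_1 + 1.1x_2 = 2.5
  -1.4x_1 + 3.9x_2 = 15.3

Row-reduce the augmented matrix:
R1 ← R1 / (-1).
R2 ← R2 + 7/5·R1.
R2 ← R2 / (59/25).
R1 ← R1 + 11/10·R2.
Reading off the reduced rows gives x_1 = 3, x_2 = 5.

x_1 = 3, x_2 = 5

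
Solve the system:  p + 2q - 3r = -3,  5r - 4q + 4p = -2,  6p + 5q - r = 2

Row-reduce the augmented matrix:
R2 ← R2 − 4·R1.
R3 ← R3 − 6·R1.
R2 ← R2 / (-12).
R1 ← R1 − 2·R2.
R3 ← R3 + 7·R2.
R3 ← R3 / (85/12).
R1 ← R1 + 1/6·R3.
R2 ← R2 + 17/12·R3.
Reading off the reduced rows gives p = -1, q = 2, r = 2.

p = -1, q = 2, r = 2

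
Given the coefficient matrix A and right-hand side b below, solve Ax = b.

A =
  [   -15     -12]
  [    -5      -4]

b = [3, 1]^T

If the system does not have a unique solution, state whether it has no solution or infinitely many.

infinitely many solutions

Row-reduce:
R1 ← R1 / (-15).
R2 ← R2 + 5·R1.
Rank is 1 with 2 unknowns, leaving x_2 free.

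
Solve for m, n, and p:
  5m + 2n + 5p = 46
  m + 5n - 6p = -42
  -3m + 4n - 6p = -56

m = 4, n = -2, p = 6

Row-reduce the augmented matrix:
R1 ← R1 / (5).
R2 ← R2 − 1·R1.
R3 ← R3 + 3·R1.
R2 ← R2 / (23/5).
R1 ← R1 − 2/5·R2.
R3 ← R3 − 26/5·R2.
R3 ← R3 / (113/23).
R1 ← R1 − 37/23·R3.
R2 ← R2 + 35/23·R3.
Reading off the reduced rows gives m = 4, n = -2, p = 6.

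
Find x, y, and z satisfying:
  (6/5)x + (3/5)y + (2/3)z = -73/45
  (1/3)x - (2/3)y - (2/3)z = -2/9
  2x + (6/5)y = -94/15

x = -4/3, y = -3, z = 8/3

Row-reduce the augmented matrix:
R1 ← R1 / (6/5).
R2 ← R2 − 1/3·R1.
R3 ← R3 − 2·R1.
R2 ← R2 / (-5/6).
R1 ← R1 − 1/2·R2.
R3 ← R3 − 1/5·R2.
R3 ← R3 / (-296/225).
R1 ← R1 − 2/45·R3.
R2 ← R2 − 46/45·R3.
Reading off the reduced rows gives x = -4/3, y = -3, z = 8/3.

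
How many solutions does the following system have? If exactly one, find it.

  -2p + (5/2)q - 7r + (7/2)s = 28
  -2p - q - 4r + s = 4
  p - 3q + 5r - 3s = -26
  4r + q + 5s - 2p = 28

infinitely many solutions

Row-reduce:
R1 ← R1 / (-2).
R2 ← R2 + 2·R1.
R3 ← R3 − 1·R1.
R4 ← R4 + 2·R1.
R2 ← R2 / (-7/2).
R1 ← R1 + 5/4·R2.
R3 ← R3 + 7/4·R2.
R4 ← R4 + 3/2·R2.
Swap R3 and R4.
R3 ← R3 / (68/7).
R1 ← R1 − 17/7·R3.
R2 ← R2 + 6/7·R3.
Rank is 3 with 4 unknowns, leaving s free.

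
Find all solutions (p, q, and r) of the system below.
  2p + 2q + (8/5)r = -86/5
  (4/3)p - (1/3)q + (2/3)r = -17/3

infinitely many solutions

Row-reduce:
R1 ← R1 / (2).
R2 ← R2 − 4/3·R1.
R2 ← R2 / (-5/3).
R1 ← R1 − 1·R2.
Rank is 2 with 3 unknowns, leaving r free.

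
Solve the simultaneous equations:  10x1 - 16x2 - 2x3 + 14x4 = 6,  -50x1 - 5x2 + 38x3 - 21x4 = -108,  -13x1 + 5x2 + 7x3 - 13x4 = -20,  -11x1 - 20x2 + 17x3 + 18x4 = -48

infinitely many solutions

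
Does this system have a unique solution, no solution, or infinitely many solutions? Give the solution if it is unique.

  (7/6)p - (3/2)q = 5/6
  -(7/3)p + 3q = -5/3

Row-reduce:
R1 ← R1 / (7/6).
R2 ← R2 + 7/3·R1.
Rank is 1 with 2 unknowns, leaving q free.

infinitely many solutions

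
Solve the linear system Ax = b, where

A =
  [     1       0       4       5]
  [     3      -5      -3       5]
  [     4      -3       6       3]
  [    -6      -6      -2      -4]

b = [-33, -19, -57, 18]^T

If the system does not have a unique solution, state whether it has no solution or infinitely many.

Row-reduce the augmented matrix:
R2 ← R2 − 3·R1.
R3 ← R3 − 4·R1.
R4 ← R4 + 6·R1.
R2 ← R2 / (-5).
R3 ← R3 + 3·R2.
R4 ← R4 + 6·R2.
R3 ← R3 / (-1).
R1 ← R1 − 4·R3.
R2 ← R2 − 3·R3.
R4 ← R4 − 40·R3.
R4 ← R4 / (-402).
R1 ← R1 + 39·R4.
R2 ← R2 + 31·R4.
R3 ← R3 − 11·R4.
Reading off the reduced rows gives x_1 = -3, x_2 = 3, x_3 = -5, x_4 = -2.

x_1 = -3, x_2 = 3, x_3 = -5, x_4 = -2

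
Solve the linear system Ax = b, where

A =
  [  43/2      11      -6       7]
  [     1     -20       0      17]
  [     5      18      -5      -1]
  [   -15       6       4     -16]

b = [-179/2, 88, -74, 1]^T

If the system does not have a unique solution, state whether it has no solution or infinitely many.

infinitely many solutions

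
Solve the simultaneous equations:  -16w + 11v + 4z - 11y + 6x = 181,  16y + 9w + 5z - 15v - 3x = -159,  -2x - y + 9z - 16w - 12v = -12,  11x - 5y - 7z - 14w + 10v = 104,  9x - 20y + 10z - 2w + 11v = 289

x = 6, y = -6, z = 6, w = 0, v = 5

Row-reduce the augmented matrix:
R1 ← R1 / (6).
R2 ← R2 + 3·R1.
R3 ← R3 + 2·R1.
R4 ← R4 − 11·R1.
R5 ← R5 − 9·R1.
R2 ← R2 / (21/2).
R1 ← R1 + 11/6·R2.
R3 ← R3 + 14/3·R2.
R4 ← R4 − 91/6·R2.
R5 ← R5 + 7/2·R2.
R3 ← R3 / (121/9).
R1 ← R1 − 17/9·R3.
R2 ← R2 − 2/3·R3.
R4 ← R4 + 220/9·R3.
R5 ← R5 − 19/3·R3.
R4 ← R4 / (-265/11).
R1 ← R1 − 375/847·R4.
R2 ← R2 − 958/847·R4.
R3 ← R3 + 188/121·R4.
R5 ← R5 − 3893/121·R4.
R5 ← R5 / (-1567/55).
R1 ← R1 − 122/77·R5.
R2 ← R2 + 457/385·R5.
R3 ← R3 − 17/55·R5.
R4 ← R4 − 4/5·R5.
Reading off the reduced rows gives x = 6, y = -6, z = 6, w = 0, v = 5.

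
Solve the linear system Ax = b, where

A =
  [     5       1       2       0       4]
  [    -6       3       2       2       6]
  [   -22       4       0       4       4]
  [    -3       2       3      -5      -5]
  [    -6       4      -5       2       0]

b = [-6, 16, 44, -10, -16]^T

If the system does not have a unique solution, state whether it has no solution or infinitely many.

infinitely many solutions

Row-reduce:
R1 ← R1 / (5).
R2 ← R2 + 6·R1.
R3 ← R3 + 22·R1.
R4 ← R4 + 3·R1.
R5 ← R5 + 6·R1.
R2 ← R2 / (21/5).
R1 ← R1 − 1/5·R2.
R3 ← R3 − 42/5·R2.
R4 ← R4 − 13/5·R2.
R5 ← R5 − 26/5·R2.
Swap R3 and R4.
R3 ← R3 / (31/21).
R1 ← R1 − 4/21·R3.
R2 ← R2 − 22/21·R3.
R5 ← R5 + 169/21·R3.
Swap R4 and R5.
R4 ← R4 / (-1069/31).
R1 ← R1 − 22/31·R4.
R2 ← R2 − 152/31·R4.
R3 ← R3 + 131/31·R4.
Rank is 4 with 5 unknowns, leaving x_5 free.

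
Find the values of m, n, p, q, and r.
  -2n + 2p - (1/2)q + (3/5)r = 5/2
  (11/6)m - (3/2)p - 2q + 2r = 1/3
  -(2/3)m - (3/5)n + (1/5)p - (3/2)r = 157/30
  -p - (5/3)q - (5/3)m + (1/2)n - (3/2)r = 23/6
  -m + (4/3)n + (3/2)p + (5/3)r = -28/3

m = 4, n = 0, p = 2, q = -3, r = -5

Row-reduce the augmented matrix:
Swap R1 and R2.
R1 ← R1 / (11/6).
R3 ← R3 + 2/3·R1.
R4 ← R4 + 5/3·R1.
R5 ← R5 + 1·R1.
R2 ← R2 / (-2).
R3 ← R3 + 3/5·R2.
R4 ← R4 − 1/2·R2.
R5 ← R5 − 4/3·R2.
R3 ← R3 / (-52/55).
R1 ← R1 + 9/11·R3.
R2 ← R2 + 1·R3.
R4 ← R4 + 41/22·R3.
R5 ← R5 − 133/66·R3.
R4 ← R4 / (-3085/1248).
R1 ← R1 + 123/208·R4.
R2 ← R2 − 179/208·R4.
R3 ← R3 − 127/208·R4.
R5 ← R5 + 3313/1248·R4.
R5 ← R5 / (-3437/2468).
R1 ← R1 − 1671/1234·R5.
R2 ← R2 − 4703/3085·R5.
R3 ← R3 − 9793/6170·R5.
R4 ← R4 + 2928/3085·R5.
Reading off the reduced rows gives m = 4, n = 0, p = 2, q = -3, r = -5.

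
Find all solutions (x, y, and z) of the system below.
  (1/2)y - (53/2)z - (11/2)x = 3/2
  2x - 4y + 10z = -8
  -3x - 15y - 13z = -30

Row-reduce:
R1 ← R1 / (-11/2).
R2 ← R2 − 2·R1.
R3 ← R3 + 3·R1.
R2 ← R2 / (-42/11).
R1 ← R1 + 1/11·R2.
R3 ← R3 + 168/11·R2.
Row 3 reduces to 0 = -1, a contradiction. The system is inconsistent.

no solution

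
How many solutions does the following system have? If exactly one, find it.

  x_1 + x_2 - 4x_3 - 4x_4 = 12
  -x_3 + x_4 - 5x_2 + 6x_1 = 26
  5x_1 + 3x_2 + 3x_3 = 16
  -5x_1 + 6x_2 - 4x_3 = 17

x_1 = 5, x_2 = 3, x_3 = -6, x_4 = 5

Row-reduce the augmented matrix:
R2 ← R2 − 6·R1.
R3 ← R3 − 5·R1.
R4 ← R4 + 5·R1.
R2 ← R2 / (-11).
R1 ← R1 − 1·R2.
R3 ← R3 + 2·R2.
R4 ← R4 − 11·R2.
R3 ← R3 / (207/11).
R1 ← R1 + 21/11·R3.
R2 ← R2 + 23/11·R3.
R4 ← R4 + 1·R3.
R4 ← R4 / (1205/207).
R1 ← R1 + 11/69·R4.
R2 ← R2 + 5/9·R4.
R3 ← R3 − 170/207·R4.
Reading off the reduced rows gives x_1 = 5, x_2 = 3, x_3 = -6, x_4 = 5.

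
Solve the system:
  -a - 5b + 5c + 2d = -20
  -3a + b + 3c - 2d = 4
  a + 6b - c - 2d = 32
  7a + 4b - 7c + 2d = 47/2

no solution

Row-reduce:
R1 ← R1 / (-1).
R2 ← R2 + 3·R1.
R3 ← R3 − 1·R1.
R4 ← R4 − 7·R1.
R2 ← R2 / (16).
R1 ← R1 − 5·R2.
R3 ← R3 − 1·R2.
R4 ← R4 + 31·R2.
R3 ← R3 / (19/4).
R1 ← R1 + 5/4·R3.
R2 ← R2 + 3/4·R3.
R4 ← R4 − 19/4·R3.
Row 4 reduces to 0 = -1/2, a contradiction. The system is inconsistent.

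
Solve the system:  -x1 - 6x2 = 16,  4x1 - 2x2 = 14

x1 = 2, x2 = -3

From equation 1: x1 = -16 − 6·x2.
Substitute into equation 2 and solve: x2 = -3.
Then x1 = 2.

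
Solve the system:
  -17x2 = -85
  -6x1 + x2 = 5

x1 = 0, x2 = 5

Row-reduce the augmented matrix:
Swap R1 and R2.
R1 ← R1 / (-6).
R2 ← R2 / (-17).
R1 ← R1 + 1/6·R2.
Reading off the reduced rows gives x1 = 0, x2 = 5.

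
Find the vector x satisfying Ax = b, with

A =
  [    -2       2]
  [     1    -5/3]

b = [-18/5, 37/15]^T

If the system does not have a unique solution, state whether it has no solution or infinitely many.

x_1 = 4/5, x_2 = -1

Row-reduce the augmented matrix:
R1 ← R1 / (-2).
R2 ← R2 − 1·R1.
R2 ← R2 / (-2/3).
R1 ← R1 + 1·R2.
Reading off the reduced rows gives x_1 = 4/5, x_2 = -1.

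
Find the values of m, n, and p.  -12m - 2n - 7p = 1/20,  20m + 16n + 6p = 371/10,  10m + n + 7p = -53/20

m = 0, n = 13/5, p = -3/4

Row-reduce the augmented matrix:
R1 ← R1 / (-12).
R2 ← R2 − 20·R1.
R3 ← R3 − 10·R1.
R2 ← R2 / (38/3).
R1 ← R1 − 1/6·R2.
R3 ← R3 + 2/3·R2.
R3 ← R3 / (33/38).
R1 ← R1 − 25/38·R3.
R2 ← R2 + 17/38·R3.
Reading off the reduced rows gives m = 0, n = 13/5, p = -3/4.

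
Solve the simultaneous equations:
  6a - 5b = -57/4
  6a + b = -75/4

a = -3, b = -3/4

From equation 2: b = -75/4 − 6·a.
Substitute into equation 1 and solve: a = -3.
Then b = -3/4.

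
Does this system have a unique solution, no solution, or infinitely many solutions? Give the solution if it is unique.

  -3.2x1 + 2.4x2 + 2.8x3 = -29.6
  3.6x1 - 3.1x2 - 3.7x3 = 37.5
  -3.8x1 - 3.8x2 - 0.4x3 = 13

Row-reduce the augmented matrix:
R1 ← R1 / (-16/5).
R2 ← R2 − 18/5·R1.
R3 ← R3 + 19/5·R1.
R2 ← R2 / (-2/5).
R1 ← R1 + 3/4·R2.
R3 ← R3 + 133/20·R2.
R3 ← R3 / (867/160).
R1 ← R1 − 5/32·R3.
R2 ← R2 − 11/8·R3.
Reading off the reduced rows gives x1 = 2, x2 = -5, x3 = -4.

x1 = 2, x2 = -5, x3 = -4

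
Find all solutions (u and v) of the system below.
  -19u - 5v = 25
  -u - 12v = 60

u = 0, v = -5

Row-reduce the augmented matrix:
R1 ← R1 / (-19).
R2 ← R2 + 1·R1.
R2 ← R2 / (-223/19).
R1 ← R1 − 5/19·R2.
Reading off the reduced rows gives u = 0, v = -5.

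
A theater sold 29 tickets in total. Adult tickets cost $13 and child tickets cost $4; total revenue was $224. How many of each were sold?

adult tickets: 12, child tickets: 17

Let a = adult tickets, c = child tickets.
  a + c = 29
  13a + 4c = 224
Row-reduce the augmented matrix:
R2 ← R2 − 13·R1.
R2 ← R2 / (-9).
R1 ← R1 − 1·R2.
Reading off the reduced rows gives a = 12, c = 17.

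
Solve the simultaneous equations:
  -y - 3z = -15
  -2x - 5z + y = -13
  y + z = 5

x = -6, y = 0, z = 5

Row-reduce the augmented matrix:
Swap R1 and R2.
R1 ← R1 / (-2).
R2 ← R2 / (-1).
R1 ← R1 + 1/2·R2.
R3 ← R3 − 1·R2.
R3 ← R3 / (-2).
R1 ← R1 − 4·R3.
R2 ← R2 − 3·R3.
Reading off the reduced rows gives x = -6, y = 0, z = 5.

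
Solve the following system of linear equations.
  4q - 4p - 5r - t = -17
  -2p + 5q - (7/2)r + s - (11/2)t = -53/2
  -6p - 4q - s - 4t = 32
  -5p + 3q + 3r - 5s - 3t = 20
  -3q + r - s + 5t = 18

Row-reduce:
R1 ← R1 / (-4).
R2 ← R2 + 2·R1.
R3 ← R3 + 6·R1.
R4 ← R4 + 5·R1.
R2 ← R2 / (3).
R1 ← R1 + 1·R2.
R3 ← R3 + 10·R2.
R4 ← R4 + 2·R2.
R5 ← R5 + 3·R2.
R3 ← R3 / (25/6).
R1 ← R1 − 11/12·R3.
R2 ← R2 + 1/3·R3.
R4 ← R4 − 103/12·R3.
R4 ← R4 / (-457/50).
R1 ← R1 + 9/50·R4.
R2 ← R2 − 13/25·R4.
R3 ← R3 − 14/25·R4.
Rank is 4 with 5 unknowns, leaving t free.

infinitely many solutions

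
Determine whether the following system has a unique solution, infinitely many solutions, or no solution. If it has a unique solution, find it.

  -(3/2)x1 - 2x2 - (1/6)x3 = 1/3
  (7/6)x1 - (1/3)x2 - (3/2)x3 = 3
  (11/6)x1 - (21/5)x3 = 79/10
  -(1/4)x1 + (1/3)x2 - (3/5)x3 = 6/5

no solution

Row-reduce:
R1 ← R1 / (-3/2).
R2 ← R2 − 7/6·R1.
R3 ← R3 − 11/6·R1.
R4 ← R4 + 1/4·R1.
R2 ← R2 / (-17/9).
R1 ← R1 − 4/3·R2.
R3 ← R3 + 22/9·R2.
R4 ← R4 − 2/3·R2.
R3 ← R3 / (-3511/1530).
R1 ← R1 + 53/51·R3.
R2 ← R2 − 44/51·R3.
R4 ← R4 + 3511/3060·R3.
Row 4 reduces to 0 = 1/4, a contradiction. The system is inconsistent.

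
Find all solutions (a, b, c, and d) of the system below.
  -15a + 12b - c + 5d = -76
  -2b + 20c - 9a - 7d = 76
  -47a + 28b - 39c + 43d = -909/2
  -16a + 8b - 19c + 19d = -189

no solution

Row-reduce:
R1 ← R1 / (-15).
R2 ← R2 + 9·R1.
R3 ← R3 + 47·R1.
R4 ← R4 + 16·R1.
R2 ← R2 / (-46/5).
R1 ← R1 + 4/5·R2.
R3 ← R3 + 48/5·R2.
R4 ← R4 + 24/5·R2.
R3 ← R3 / (-3958/69).
R1 ← R1 + 119/69·R3.
R2 ← R2 + 103/46·R3.
R4 ← R4 + 1979/69·R3.
Row 4 reduces to 0 = 1/4, a contradiction. The system is inconsistent.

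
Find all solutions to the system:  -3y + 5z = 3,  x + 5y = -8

infinitely many solutions

Row-reduce:
Swap R1 and R2.
R2 ← R2 / (-3).
R1 ← R1 − 5·R2.
Rank is 2 with 3 unknowns, leaving z free.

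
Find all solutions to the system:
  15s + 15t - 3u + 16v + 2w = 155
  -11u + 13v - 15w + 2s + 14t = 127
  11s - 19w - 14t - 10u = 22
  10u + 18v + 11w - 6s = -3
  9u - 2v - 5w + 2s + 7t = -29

u = -5, v = 3, w = 1, s = 3, t = 3

Row-reduce the augmented matrix:
R1 ← R1 / (-3).
R2 ← R2 + 11·R1.
R3 ← R3 + 10·R1.
R4 ← R4 − 10·R1.
R5 ← R5 − 9·R1.
R2 ← R2 / (-137/3).
R1 ← R1 + 16/3·R2.
R3 ← R3 + 160/3·R2.
R4 ← R4 − 214/3·R2.
R5 ← R5 − 46·R2.
R3 ← R3 / (57/137).
R1 ← R1 − 266/137·R3.
R2 ← R2 − 67/137·R3.
R4 ← R4 + 2359/137·R3.
R5 ← R5 + 2945/137·R3.
R4 ← R4 / (51805/57).
R1 ← R1 + 317/3·R4.
R2 ← R2 + 1468/57·R4.
R3 ← R3 − 3137/57·R4.
R5 ← R5 − 3530/3·R4.
R5 ← R5 / (618898/10361).
R1 ← R1 + 43321/10361·R5.
R2 ← R2 − 5627/10361·R5.
R3 ← R3 − 25940/10361·R5.
R4 ← R4 + 7764/10361·R5.
Reading off the reduced rows gives u = -5, v = 3, w = 1, s = 3, t = 3.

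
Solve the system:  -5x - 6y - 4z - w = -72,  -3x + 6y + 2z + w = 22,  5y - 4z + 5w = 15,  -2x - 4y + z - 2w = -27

Row-reduce the augmented matrix:
R1 ← R1 / (-5).
R2 ← R2 + 3·R1.
R4 ← R4 + 2·R1.
R2 ← R2 / (48/5).
R1 ← R1 − 6/5·R2.
R3 ← R3 − 5·R2.
R4 ← R4 + 8/5·R2.
R3 ← R3 / (-151/24).
R1 ← R1 − 1/4·R3.
R2 ← R2 − 11/24·R3.
R4 ← R4 − 10/3·R3.
R4 ← R4 / (132/151).
R1 ← R1 − 25/151·R4.
R2 ← R2 − 71/151·R4.
R3 ← R3 + 100/151·R4.
Reading off the reduced rows gives x = 5, y = 4, z = 5, w = 3.

x = 5, y = 4, z = 5, w = 3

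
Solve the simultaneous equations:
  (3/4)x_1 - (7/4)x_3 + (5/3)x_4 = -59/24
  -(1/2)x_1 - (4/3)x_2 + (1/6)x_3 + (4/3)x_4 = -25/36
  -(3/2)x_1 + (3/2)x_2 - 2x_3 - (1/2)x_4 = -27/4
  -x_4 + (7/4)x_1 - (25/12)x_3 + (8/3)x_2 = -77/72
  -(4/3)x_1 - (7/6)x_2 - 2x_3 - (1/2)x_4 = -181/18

x_1 = 3/2, x_2 = 4/3, x_3 = 3, x_4 = 1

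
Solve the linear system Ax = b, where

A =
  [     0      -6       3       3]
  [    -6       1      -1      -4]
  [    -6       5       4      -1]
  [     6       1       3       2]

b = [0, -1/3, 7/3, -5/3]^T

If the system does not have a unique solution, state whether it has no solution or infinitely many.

x_1 = -1/2, x_2 = 1/3, x_3 = -1/3, x_4 = 1

Row-reduce the augmented matrix:
Swap R1 and R2.
R1 ← R1 / (-6).
R3 ← R3 + 6·R1.
R4 ← R4 − 6·R1.
R2 ← R2 / (-6).
R1 ← R1 + 1/6·R2.
R3 ← R3 − 4·R2.
R4 ← R4 − 2·R2.
R3 ← R3 / (7).
R1 ← R1 − 1/12·R3.
R2 ← R2 + 1/2·R3.
R4 ← R4 − 3·R3.
R4 ← R4 / (-22/7).
R1 ← R1 − 11/21·R4.
R2 ← R2 + 1/7·R4.
R3 ← R3 − 5/7·R4.
Reading off the reduced rows gives x_1 = -1/2, x_2 = 1/3, x_3 = -1/3, x_4 = 1.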